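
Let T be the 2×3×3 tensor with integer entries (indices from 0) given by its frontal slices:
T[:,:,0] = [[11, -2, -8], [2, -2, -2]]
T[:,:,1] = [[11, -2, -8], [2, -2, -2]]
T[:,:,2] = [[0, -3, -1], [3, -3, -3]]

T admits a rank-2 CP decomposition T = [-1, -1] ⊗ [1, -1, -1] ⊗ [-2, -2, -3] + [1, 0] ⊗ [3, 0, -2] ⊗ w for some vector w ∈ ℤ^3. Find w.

w = [3, 3, -1]

Subtract the known terms from T to get the rank-1 residual R = [1, 0] ⊗ [3, 0, -2] ⊗ w, so R[i,j,k] = a[i]·b[j]·w[k]. Pick indices with nonzero a[0]·b[0] = (1)·(3) = 3. Only the fibre through (0,0,·) is needed: R[0,0,:] = T[0,0,:] − Σₗ aₗ[0]bₗ[0]cₗ = [11, 11, 0] − (-1)·(1)·[-2, -2, -3] = [9, 9, -3]. Then w[k] = R[0,0,k] / 3 for each k, giving w = [9, 9, -3] / 3 = [3, 3, -1].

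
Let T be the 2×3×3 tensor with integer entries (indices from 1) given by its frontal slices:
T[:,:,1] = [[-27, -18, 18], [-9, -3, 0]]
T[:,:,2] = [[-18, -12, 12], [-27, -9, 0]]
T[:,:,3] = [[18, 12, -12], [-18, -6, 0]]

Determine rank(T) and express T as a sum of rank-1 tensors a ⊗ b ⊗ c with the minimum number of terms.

Lower bound: the mode-1 unfolding of T (rows indexed by i, columns by (j,k) = (1,1), (1,2), (1,3), (2,1), (2,2), (2,3), (3,1), (3,2), (3,3)) is [[-27, -18, 18, -18, -12, 12, 18, 12, -12], [-9, -27, -18, -3, -9, -6, 0, 0, 0]].
There the 2×2 minor on rows i ∈ {1, 2}, columns (j,k) ∈ {(1,1), (1,2)} is det [[-27, -18], [-9, -27]] = 567 ≠ 0, so this unfolding has rank ≥ 2; CP rank is at least every unfolding rank, so rank(T) ≥ 2. (Unfolding ranks only ever bound the CP rank from below — rank(T) can be strictly larger than all of them — so the matching upper bound has to come from an explicit 2-term decomposition.)
Upper bound — finding two terms. Write S_k = T[:,:,k] for the frontal slices: S₁ = [[-27, -18, 18], [-9, -3, 0]], S₂ = [[-18, -12, 12], [-27, -9, 0]], S₃ = [[18, 12, -12], [-18, -6, 0]].
If T = a₁ ⊗ b₁ ⊗ c₁ + a₂ ⊗ b₂ ⊗ c₂ then each S_k = c₁[k]·a₁b₁ᵀ + c₂[k]·a₂b₂ᵀ. S₁ and S₂ are linearly independent, so a₁b₁ᵀ and a₂b₂ᵀ must span the same plane of matrices: they are the rank-1 matrices of the form x·S₁ + y·S₂.
The 2×2 minor of x·S₁ + y·S₂ on rows {1,2}, columns {1,2} is −81·x² − 297·xy − 162·y² = (-27)·(x + 3·y)(3·x + 2·y), vanishing at (x:y) = (3:-1) and (2:-3).
M₁ = 3·S₁ − S₂ = [[-63, -42, 42], [0, 0, 0]] = (-21)·(1, 0)(3, 2, -2)ᵀ and M₂ = 2·S₁ − 3·S₂ = [[0, 0, 0], [63, 21, 0]] = 21·(0, 1)(3, 1, 0)ᵀ, so take a₁ = (1, 0), b₁ = (3, 2, -2), a₂ = (0, 1), b₂ = (3, 1, 0).
Each slice is an integer combination of E₁ = a₁b₁ᵀ and E₂ = a₂b₂ᵀ: S₁ = −9·E₁ − 3·E₂, S₂ = −6·E₁ − 9·E₂, S₃ = 6·E₁ − 6·E₂; reading off coefficients, c₁ = (-9, -6, 6) and c₂ = (-3, -9, -6).
Hence T = (1, 0) ⊗ (3, 2, -2) ⊗ (-9, -6, 6) + (0, 1) ⊗ (3, 1, 0) ⊗ (-3, -9, -6), so rank(T) ≤ 2.
These bounds meet, so rank(T) = 2.
Check entry T[2,2,3] = -6: (0)·(2)·(6) + (1)·(1)·(-6) = -6.

rank(T) = 2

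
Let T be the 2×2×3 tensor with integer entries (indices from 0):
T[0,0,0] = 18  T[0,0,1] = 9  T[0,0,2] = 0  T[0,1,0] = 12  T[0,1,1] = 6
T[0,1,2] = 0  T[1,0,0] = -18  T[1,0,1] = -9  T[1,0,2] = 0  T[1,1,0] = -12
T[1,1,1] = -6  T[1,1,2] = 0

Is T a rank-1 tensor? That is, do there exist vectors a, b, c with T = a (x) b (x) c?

Yes

The mode-1 fibre T[:,0,0] = [18, -18] gives a = [1, -1] (primitive direction); the mode-2 fibre T[0,:,0] = [18, 12] gives b = [3, 2]; then c[k] = T[0,0,k] / (a[0]·b[0]) = [18, 9, 0] / 3 = [6, 3, 0].
Expanding [1, -1] (x) [3, 2] (x) [6, 3, 0] reproduces all 12 entries of T, so T = [1, -1] (x) [3, 2] (x) [6, 3, 0] and rank(T) ≤ 1.
Equivalently every frontal slice T[:,:,k] is c[k] times the rank-1 matrix [1, -1] (x) [3, 2]. So T has rank 1 (it is nonzero).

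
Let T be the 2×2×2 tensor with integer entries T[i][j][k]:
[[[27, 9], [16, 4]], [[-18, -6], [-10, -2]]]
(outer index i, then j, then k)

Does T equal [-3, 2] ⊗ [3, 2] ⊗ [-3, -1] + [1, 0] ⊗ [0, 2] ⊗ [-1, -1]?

Reconstruct entry (1,1,0) from the claimed factors: Σₗ aₗ[1]bₗ[1]cₗ[0] = (2)·(2)·(-3) + (0)·(2)·(-1) = -12, but T[1,1,0] = -10. The claim is false.

No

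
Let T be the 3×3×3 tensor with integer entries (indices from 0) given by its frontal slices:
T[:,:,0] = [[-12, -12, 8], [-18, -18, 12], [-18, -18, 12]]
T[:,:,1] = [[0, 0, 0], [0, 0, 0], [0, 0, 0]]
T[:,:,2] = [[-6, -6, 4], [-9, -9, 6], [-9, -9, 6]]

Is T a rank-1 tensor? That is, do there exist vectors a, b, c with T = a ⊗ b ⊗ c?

If T = a ⊗ b ⊗ c then every fibre of T is a multiple of the corresponding factor, so read the factors off the fibres through the nonzero entry T[0,0,0] = -12.
The mode-1 fibre T[:,0,0] = [-12, -18, -18] gives a = (2, 3, 3) (primitive direction); the mode-2 fibre T[0,:,0] = [-12, -12, 8] gives b = (3, 3, -2); then c[k] = T[0,0,k] / (a[0]·b[0]) = [-12, 0, -6] / 6 = (-2, 0, -1).
Expanding (2, 3, 3) ⊗ (3, 3, -2) ⊗ (-2, 0, -1) reproduces all 27 entries of T, so T = (2, 3, 3) ⊗ (3, 3, -2) ⊗ (-2, 0, -1) and rank(T) ≤ 1.
Equivalently every frontal slice T[:,:,k] is c[k] times the rank-1 matrix (2, 3, 3) ⊗ (3, 3, -2). So T has rank 1 (it is nonzero).

Yes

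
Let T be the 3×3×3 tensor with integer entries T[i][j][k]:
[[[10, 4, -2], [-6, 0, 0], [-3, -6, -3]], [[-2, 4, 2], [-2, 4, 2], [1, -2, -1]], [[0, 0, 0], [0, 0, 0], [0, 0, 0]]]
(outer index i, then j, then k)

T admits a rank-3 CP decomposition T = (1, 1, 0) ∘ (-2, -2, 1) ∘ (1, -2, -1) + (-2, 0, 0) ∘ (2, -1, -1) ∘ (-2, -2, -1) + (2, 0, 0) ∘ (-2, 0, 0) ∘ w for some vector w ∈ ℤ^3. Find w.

Subtract the known terms from T to get the rank-1 residual R = (2, 0, 0) ∘ (-2, 0, 0) ∘ w, so R[i,j,k] = a[i]·b[j]·w[k]. Pick indices with nonzero a[0]·b[0] = (2)·(-2) = -4. Only the fibre through (0,0,·) is needed: R[0,0,:] = T[0,0,:] − Σₗ aₗ[0]bₗ[0]cₗ = [10, 4, -2] − (1)·(-2)·(1, -2, -1) − (-2)·(2)·(-2, -2, -1) = [4, -8, -8]. Then w[k] = R[0,0,k] / -4 for each k, giving w = [4, -8, -8] / -4 = (-1, 2, 2).

w = (-1, 2, 2)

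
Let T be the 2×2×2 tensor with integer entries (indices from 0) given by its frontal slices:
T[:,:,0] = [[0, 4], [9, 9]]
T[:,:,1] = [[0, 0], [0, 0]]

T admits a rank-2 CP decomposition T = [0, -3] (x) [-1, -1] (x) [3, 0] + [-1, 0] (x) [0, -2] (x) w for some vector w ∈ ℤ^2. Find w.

Subtract the known terms from T to get the rank-1 residual R = [-1, 0] (x) [0, -2] (x) w, so R[i,j,k] = a[i]·b[j]·w[k]. Pick indices with nonzero a[0]·b[1] = (-1)·(-2) = 2. Only the fibre through (0,1,·) is needed: R[0,1,:] = T[0,1,:] − Σₗ aₗ[0]bₗ[1]cₗ = [4, 0] − (0)·(-1)·[3, 0] = [4, 0]. Then w[k] = R[0,1,k] / 2 for each k, giving w = [4, 0] / 2 = [2, 0].

w = [2, 0]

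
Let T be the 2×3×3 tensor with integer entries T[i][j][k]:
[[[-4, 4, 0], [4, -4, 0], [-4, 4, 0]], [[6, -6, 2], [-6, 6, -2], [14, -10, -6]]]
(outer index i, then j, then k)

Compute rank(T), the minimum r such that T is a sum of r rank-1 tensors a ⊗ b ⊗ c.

Lower bound: the mode-3 unfolding of T (rows indexed by k, columns by (i,j) = (0,0), (0,1), (0,2), (1,0), (1,1), (1,2)) is [[-4, 4, -4, 6, -6, 14], [4, -4, 4, -6, 6, -10], [0, 0, 0, 2, -2, -6]].
There the 3×3 minor on rows k ∈ {0, 1, 2}, columns (i,j) ∈ {(0,0), (1,0), (1,2)} is det [[-4, 6, 14], [4, -6, -10], [0, 2, -6]] = 32 ≠ 0, so this unfolding has rank ≥ 3; CP rank is at least every unfolding rank, so rank(T) ≥ 3. (This is only a lower bound: in general the CP rank may exceed every unfolding rank, so we still need to exhibit 3 rank-1 terms summing to T.)
Upper bound: T is a sum of 3 rank-1 terms, T = [0, 1] ⊗ [0, 0, 1] ⊗ [4, 0, -4] + [0, 1] ⊗ [1, -1, -1] ⊗ [-2, 2, 2] + [1, -2] ⊗ [1, -1, 1] ⊗ [-4, 4, 0] (one valid choice — decompositions are not unique — normalised so each a, b is primitive with positive first nonzero entry; check it by expanding all entries), so rank(T) ≤ 3.
These bounds meet, so rank(T) = 3.

3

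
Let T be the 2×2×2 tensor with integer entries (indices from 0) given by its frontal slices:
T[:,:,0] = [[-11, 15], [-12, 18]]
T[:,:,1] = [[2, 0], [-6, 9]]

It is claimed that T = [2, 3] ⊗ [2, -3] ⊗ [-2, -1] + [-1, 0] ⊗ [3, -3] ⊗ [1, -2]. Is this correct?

Reconstruct entrywise from the claimed factors. For example, T[1,0,0] = -12 and Σₗ aₗ[1]bₗ[0]cₗ[0] = (3)·(2)·(-2) + (0)·(3)·(1) = -12; checking all 8 entries, every one matches. The claim holds.

Yes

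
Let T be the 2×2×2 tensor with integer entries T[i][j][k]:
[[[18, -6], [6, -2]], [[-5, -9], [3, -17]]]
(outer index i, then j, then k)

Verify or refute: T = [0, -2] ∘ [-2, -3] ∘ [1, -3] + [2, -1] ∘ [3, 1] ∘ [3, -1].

Reconstruct entrywise from the claimed factors. For example, T[0,1,0] = 6 and Σₗ aₗ[0]bₗ[1]cₗ[0] = (0)·(-3)·(1) + (2)·(1)·(3) = 6; checking all 8 entries, every one matches. The claim holds.

Yes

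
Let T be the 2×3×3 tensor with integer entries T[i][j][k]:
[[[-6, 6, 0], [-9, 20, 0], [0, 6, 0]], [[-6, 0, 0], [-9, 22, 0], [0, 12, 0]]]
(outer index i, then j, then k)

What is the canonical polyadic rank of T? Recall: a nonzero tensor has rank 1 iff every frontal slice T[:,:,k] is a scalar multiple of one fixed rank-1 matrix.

Lower bound: the mode-3 unfolding of T (rows indexed by k, columns by (i,j) = (0,0), (0,1), (0,2), (1,0), (1,1), (1,2)) is [[-6, -9, 0, -6, -9, 0], [6, 20, 6, 0, 22, 12], [0, 0, 0, 0, 0, 0]].
There the 2×2 minor on rows k ∈ {0, 1}, columns (i,j) ∈ {(0,0), (0,1)} is det [[-6, -9], [6, 20]] = -66 ≠ 0, so this unfolding has rank ≥ 2; CP rank is at least every unfolding rank, so rank(T) ≥ 2. (This is only a lower bound: in general the CP rank may exceed every unfolding rank, so we still need to exhibit 2 rank-1 terms summing to T.)
Upper bound — finding two terms. Write S_k = T[:,:,k] for the frontal slices: S₀ = [[-6, -9, 0], [-6, -9, 0]], S₁ = [[6, 20, 6], [0, 22, 12]], S₂ = [[0, 0, 0], [0, 0, 0]].
If T = a₁ ⊗ b₁ ⊗ c₁ + a₂ ⊗ b₂ ⊗ c₂ then each S_k = c₁[k]·a₁b₁ᵀ + c₂[k]·a₂b₂ᵀ. S₀ and S₁ are linearly independent, so a₁b₁ᵀ and a₂b₂ᵀ must span the same plane of matrices: they are the rank-1 matrices of the form x·S₀ + y·S₁.
The 2×2 minor of x·S₀ + y·S₁ on rows {0,1}, columns {0,1} is −66·xy + 132·y² = (-66)·(x − 2·y)(y), vanishing at (x:y) = (2:1) and (1:0).
M₁ = 2·S₀ + S₁ = [[-6, 2, 6], [-12, 4, 12]] = (-2)·[1, 2][3, -1, -3]ᵀ and M₂ = S₀ = [[-6, -9, 0], [-6, -9, 0]] = (-3)·[1, 1][2, 3, 0]ᵀ, so take a₁ = [1, 2], b₁ = [3, -1, -3], a₂ = [1, 1], b₂ = [2, 3, 0].
Each slice is an integer combination of E₁ = a₁b₁ᵀ and E₂ = a₂b₂ᵀ: S₀ = −3·E₂, S₁ = −2·E₁ + 6·E₂, S₂ = 0; reading off coefficients, c₁ = [0, -2, 0] and c₂ = [-3, 6, 0].
Hence T = [1, 2] ⊗ [3, -1, -3] ⊗ [0, -2, 0] + [1, 1] ⊗ [2, 3, 0] ⊗ [-3, 6, 0], so rank(T) ≤ 2.
These bounds meet, so rank(T) = 2.

2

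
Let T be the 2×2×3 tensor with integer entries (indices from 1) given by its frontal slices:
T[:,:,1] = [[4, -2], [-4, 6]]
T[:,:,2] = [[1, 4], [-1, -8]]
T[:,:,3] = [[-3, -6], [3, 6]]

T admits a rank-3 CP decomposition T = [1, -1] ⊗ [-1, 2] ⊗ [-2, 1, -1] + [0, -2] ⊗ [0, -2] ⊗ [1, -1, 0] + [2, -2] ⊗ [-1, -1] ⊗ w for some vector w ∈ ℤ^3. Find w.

Subtract the known terms from T to get the rank-1 residual R = [2, -2] ⊗ [-1, -1] ⊗ w, so R[i,j,k] = a[i]·b[j]·w[k]. Pick indices with nonzero a[1]·b[1] = (2)·(-1) = -2. Only the fibre through (1,1,·) is needed: R[1,1,:] = T[1,1,:] − Σₗ aₗ[1]bₗ[1]cₗ = [4, 1, -3] − (1)·(-1)·[-2, 1, -1] − (0)·(0)·[1, -1, 0] = [2, 2, -4]. Then w[k] = R[1,1,k] / -2 for each k, giving w = [2, 2, -4] / -2 = [-1, -1, 2].

w = [-1, -1, 2]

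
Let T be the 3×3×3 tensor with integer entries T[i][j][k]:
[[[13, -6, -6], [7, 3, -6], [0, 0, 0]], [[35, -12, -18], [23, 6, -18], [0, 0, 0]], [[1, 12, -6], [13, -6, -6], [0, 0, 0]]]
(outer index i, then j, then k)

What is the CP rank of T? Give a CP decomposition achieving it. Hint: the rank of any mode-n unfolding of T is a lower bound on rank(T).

rank(T) = 2

Lower bound: in the mode-3 unfolding of T (rows indexed by k, columns by (i,j)) the 2×2 minor on rows k ∈ {0, 1}, columns (i,j) ∈ {(0,0), (0,1)} is det [[13, 7], [-6, 3]] = 81 ≠ 0, so that unfolding has rank ≥ 2 and hence rank(T) ≥ 2 (CP rank is at least every unfolding rank, though it can be larger).
Upper bound: with S_k = T[:,:,k], the two rank-1 terms a₁b₁ᵀ, a₂b₂ᵀ are the rank-1 members of the pencil x·S₀ + y·S₁.
The 2×2 minor of x·S₀ + y·S₁ on rows {0,1}, columns {0,1} is 54·x² − 81·xy = 27·(2·x − 3·y)(x), vanishing at (x:y) = (3:2) and (0:1).
M₁ = 3·S₀ + 2·S₁ = [[27, 27, 0], [81, 81, 0], [27, 27, 0]] = 27·[1, 3, 1][1, 1, 0]ᵀ and M₂ = S₁ = [[-6, 3, 0], [-12, 6, 0], [12, -6, 0]] = (-3)·[1, 2, -2][2, -1, 0]ᵀ, so take a₁ = [1, 3, 1], b₁ = [1, 1, 0], a₂ = [1, 2, -2], b₂ = [2, -1, 0].
Each slice is an integer combination of E₁ = a₁b₁ᵀ and E₂ = a₂b₂ᵀ: S₀ = 9·E₁ + 2·E₂, S₁ = −3·E₂, S₂ = −6·E₁; reading off coefficients, c₁ = [9, 0, -6] and c₂ = [2, -3, 0].
Hence T = [1, 3, 1] ⊗ [1, 1, 0] ⊗ [9, 0, -6] + [1, 2, -2] ⊗ [2, -1, 0] ⊗ [2, -3, 0], so rank(T) ≤ 2.
These bounds meet, so rank(T) = 2.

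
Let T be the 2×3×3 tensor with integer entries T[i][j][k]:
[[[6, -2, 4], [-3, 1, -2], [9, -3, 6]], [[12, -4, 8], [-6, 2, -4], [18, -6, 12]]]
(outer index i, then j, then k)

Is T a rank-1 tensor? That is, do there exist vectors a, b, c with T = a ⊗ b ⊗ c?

Yes

If T = a ⊗ b ⊗ c then every fibre of T is a multiple of the corresponding factor, so read the factors off the fibres through the nonzero entry T[0,0,0] = 6.
The mode-1 fibre T[:,0,0] = [6, 12] gives a = (1, 2) (primitive direction); the mode-2 fibre T[0,:,0] = [6, -3, 9] gives b = (2, -1, 3); then c[k] = T[0,0,k] / (a[0]·b[0]) = [6, -2, 4] / 2 = (3, -1, 2).
Expanding (1, 2) ⊗ (2, -1, 3) ⊗ (3, -1, 2) reproduces all 18 entries of T, so T = (1, 2) ⊗ (2, -1, 3) ⊗ (3, -1, 2) and rank(T) ≤ 1.
Equivalently every frontal slice T[:,:,k] is c[k] times the rank-1 matrix (1, 2) ⊗ (2, -1, 3). So T has rank 1 (it is nonzero).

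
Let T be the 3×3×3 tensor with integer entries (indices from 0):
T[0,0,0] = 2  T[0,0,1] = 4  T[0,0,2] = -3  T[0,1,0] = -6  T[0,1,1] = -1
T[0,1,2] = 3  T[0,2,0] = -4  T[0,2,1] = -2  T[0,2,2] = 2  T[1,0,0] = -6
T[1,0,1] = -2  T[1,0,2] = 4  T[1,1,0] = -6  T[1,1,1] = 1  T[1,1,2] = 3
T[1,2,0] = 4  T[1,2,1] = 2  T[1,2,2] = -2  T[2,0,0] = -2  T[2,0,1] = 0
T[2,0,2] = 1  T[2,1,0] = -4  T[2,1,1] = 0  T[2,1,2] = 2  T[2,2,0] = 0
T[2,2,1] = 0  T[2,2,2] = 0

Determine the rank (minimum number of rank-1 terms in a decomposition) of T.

3

Lower bound: the mode-3 unfolding of T (rows indexed by k, columns by (i,j) = (0,0), (0,1), (0,2), (1,0), (1,1), (1,2), (2,0), (2,1), (2,2)) is [[2, -6, -4, -6, -6, 4, -2, -4, 0], [4, -1, -2, -2, 1, 2, 0, 0, 0], [-3, 3, 2, 4, 3, -2, 1, 2, 0]].
There the 3×3 minor on rows k ∈ {0, 1, 2}, columns (i,j) ∈ {(0,0), (0,1), (0,2)} is det [[2, -6, -4], [4, -1, -2], [-3, 3, 2]] = -16 ≠ 0, so this unfolding has rank ≥ 3; CP rank is at least every unfolding rank, so rank(T) ≥ 3. (This is only a lower bound: in general the CP rank may exceed every unfolding rank, so we still need to exhibit 3 rank-1 terms summing to T.)
Upper bound: T is a sum of 3 rank-1 terms, T = [1, -1, 0] ⊗ [0, 1, 2] ⊗ [-2, -1, 1] + [1, 2, 1] ⊗ [1, 2, 0] ⊗ [-2, 0, 1] + [2, -1, 0] ⊗ [1, 0, 0] ⊗ [2, 2, -2] (one valid choice — decompositions are not unique — normalised so each a, b is primitive with positive first nonzero entry; check it by expanding all entries), so rank(T) ≤ 3.
These bounds meet, so rank(T) = 3.
Check entry T[1,1,0] = -6: (-1)·(1)·(-2) + (2)·(2)·(-2) + (-1)·(0)·(2) = -6.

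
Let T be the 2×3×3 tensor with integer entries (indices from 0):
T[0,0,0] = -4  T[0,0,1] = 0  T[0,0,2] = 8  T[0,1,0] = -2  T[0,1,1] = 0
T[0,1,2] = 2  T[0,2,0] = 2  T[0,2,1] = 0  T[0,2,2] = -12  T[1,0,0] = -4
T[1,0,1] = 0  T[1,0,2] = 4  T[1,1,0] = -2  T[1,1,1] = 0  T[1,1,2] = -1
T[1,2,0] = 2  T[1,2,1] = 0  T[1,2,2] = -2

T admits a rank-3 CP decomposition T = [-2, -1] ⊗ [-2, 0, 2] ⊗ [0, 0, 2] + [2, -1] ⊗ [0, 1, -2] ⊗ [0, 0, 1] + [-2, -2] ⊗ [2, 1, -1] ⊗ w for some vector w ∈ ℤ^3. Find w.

w = [1, 0, 0]

Subtract the known terms from T to get the rank-1 residual R = [-2, -2] ⊗ [2, 1, -1] ⊗ w, so R[i,j,k] = a[i]·b[j]·w[k]. Pick indices with nonzero a[0]·b[0] = (-2)·(2) = -4. Only the fibre through (0,0,·) is needed: R[0,0,:] = T[0,0,:] − Σₗ aₗ[0]bₗ[0]cₗ = [-4, 0, 8] − (-2)·(-2)·[0, 0, 2] − (2)·(0)·[0, 0, 1] = [-4, 0, 0]. Then w[k] = R[0,0,k] / -4 for each k, giving w = [-4, 0, 0] / -4 = [1, 0, 0].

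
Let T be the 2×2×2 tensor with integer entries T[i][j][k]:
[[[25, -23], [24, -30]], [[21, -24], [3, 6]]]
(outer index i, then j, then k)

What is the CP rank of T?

Lower bound: the mode-3 unfolding of T (rows indexed by k, columns by (i,j) = (0,0), (0,1), (1,0), (1,1)) is [[25, 24, 21, 3], [-23, -30, -24, 6]].
There the 2×2 minor on rows k ∈ {0, 1}, columns (i,j) ∈ {(0,0), (0,1)} is det [[25, 24], [-23, -30]] = -198 ≠ 0, so this unfolding has rank ≥ 2; CP rank is at least every unfolding rank, so rank(T) ≥ 2. (Flattening ranks never certify an upper bound on CP rank; for that we must actually write T with 2 rank-1 terms.)
Upper bound — finding two terms. Write S_k = T[:,:,k] for the frontal slices: S₀ = [[25, 24], [21, 3]], S₁ = [[-23, -30], [-24, 6]].
If T = a₁ ⊗ b₁ ⊗ c₁ + a₂ ⊗ b₂ ⊗ c₂ then each S_k = c₁[k]·a₁b₁ᵀ + c₂[k]·a₂b₂ᵀ. S₀ and S₁ are linearly independent, so a₁b₁ᵀ and a₂b₂ᵀ must span the same plane of matrices: they are the rank-1 matrices of the form x·S₀ + y·S₁.
det(x·S₀ + y·S₁) is −429·x² + 1287·xy − 858·y² = (-429)·(x − 2·y)(x − y), vanishing at (x:y) = (2:1) and (1:1).
M₁ = 2·S₀ + S₁ = [[27, 18], [18, 12]] = 3·[3, 2][3, 2]ᵀ and M₂ = S₀ + S₁ = [[2, -6], [-3, 9]] = [2, -3][1, -3]ᵀ, so take a₁ = [3, 2], b₁ = [3, 2], a₂ = [2, -3], b₂ = [1, -3].
Each slice is an integer combination of E₁ = a₁b₁ᵀ and E₂ = a₂b₂ᵀ: S₀ = 3·E₁ − E₂, S₁ = −3·E₁ + 2·E₂; reading off coefficients, c₁ = [3, -3] and c₂ = [-1, 2].
Hence T = [3, 2] ⊗ [3, 2] ⊗ [3, -3] + [2, -3] ⊗ [1, -3] ⊗ [-1, 2], so rank(T) ≤ 2.
These bounds meet, so rank(T) = 2.
Check entry T[0,1,0] = 24: (3)·(2)·(3) + (2)·(-3)·(-1) = 24.

2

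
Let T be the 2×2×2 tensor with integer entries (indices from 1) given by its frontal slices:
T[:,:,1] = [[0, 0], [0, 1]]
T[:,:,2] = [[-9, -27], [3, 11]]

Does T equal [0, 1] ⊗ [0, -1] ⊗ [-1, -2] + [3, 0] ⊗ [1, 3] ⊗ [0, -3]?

No

Reconstruct entry (2,1,2) from the claimed factors: Σₗ aₗ[2]bₗ[1]cₗ[2] = (1)·(0)·(-2) + (0)·(1)·(-3) = 0, but T[2,1,2] = 3. The claim is false.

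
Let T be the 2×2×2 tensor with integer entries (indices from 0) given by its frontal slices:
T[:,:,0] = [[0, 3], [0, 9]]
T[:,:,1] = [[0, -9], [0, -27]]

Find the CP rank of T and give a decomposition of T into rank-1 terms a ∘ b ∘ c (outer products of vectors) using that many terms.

Lower bound: T ≠ 0 (e.g. T[0,1,0] = 3), so rank(T) ≥ 1.
Upper bound: if T = a ∘ b ∘ c then every fibre of T is a multiple of the corresponding factor, so read the factors off the fibres through the nonzero entry T[0,1,0] = 3.
The mode-1 fibre T[:,1,0] = [3, 9] gives a = (1, 3) (primitive direction); the mode-2 fibre T[0,:,0] = [0, 3] gives b = (0, 1); then c[k] = T[0,1,k] / (a[0]·b[1]) = [3, -9] / 1 = (3, -9).
Expanding (1, 3) ∘ (0, 1) ∘ (3, -9) reproduces all 8 entries of T, so T = (1, 3) ∘ (0, 1) ∘ (3, -9) and rank(T) ≤ 1.
These bounds meet, so rank(T) = 1.

rank(T) = 1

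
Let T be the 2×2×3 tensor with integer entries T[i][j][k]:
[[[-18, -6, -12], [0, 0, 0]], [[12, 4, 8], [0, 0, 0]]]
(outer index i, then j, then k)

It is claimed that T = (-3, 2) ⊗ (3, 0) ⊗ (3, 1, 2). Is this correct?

Reconstruct entry (0,0,0) from the claimed factors: Σₗ aₗ[0]bₗ[0]cₗ[0] = (-3)·(3)·(3) = -27, but T[0,0,0] = -18. The claim is false.

No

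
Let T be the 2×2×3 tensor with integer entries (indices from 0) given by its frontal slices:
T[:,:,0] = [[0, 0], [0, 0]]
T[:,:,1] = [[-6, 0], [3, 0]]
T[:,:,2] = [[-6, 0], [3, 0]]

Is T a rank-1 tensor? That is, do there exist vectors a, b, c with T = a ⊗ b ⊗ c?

Yes

If T = a ⊗ b ⊗ c then every fibre of T is a multiple of the corresponding factor, so read the factors off the fibres through the nonzero entry T[0,0,1] = -6.
The mode-1 fibre T[:,0,1] = [-6, 3] gives a = [2, -1] (primitive direction); the mode-2 fibre T[0,:,1] = [-6, 0] gives b = [1, 0]; then c[k] = T[0,0,k] / (a[0]·b[0]) = [0, -6, -6] / 2 = [0, -3, -3].
Expanding [2, -1] ⊗ [1, 0] ⊗ [0, -3, -3] reproduces all 12 entries of T, so T = [2, -1] ⊗ [1, 0] ⊗ [0, -3, -3] and rank(T) ≤ 1.
Equivalently every frontal slice T[:,:,k] is c[k] times the rank-1 matrix [2, -1] ⊗ [1, 0]. So T has rank 1 (it is nonzero).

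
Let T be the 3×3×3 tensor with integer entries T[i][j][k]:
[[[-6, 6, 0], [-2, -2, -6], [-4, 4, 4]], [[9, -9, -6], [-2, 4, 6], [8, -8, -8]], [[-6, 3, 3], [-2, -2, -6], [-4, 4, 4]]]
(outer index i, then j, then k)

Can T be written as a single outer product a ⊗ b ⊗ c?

The mode-1 unfolding of T (rows indexed by i, columns by (j,k) = (0,0), (0,1), (0,2), (1,0), (1,1), (1,2), (2,0), (2,1), (2,2)) is [[-6, 6, 0, -2, -2, -6, -4, 4, 4], [9, -9, -6, -2, 4, 6, 8, -8, -8], [-6, 3, 3, -2, -2, -6, -4, 4, 4]].
There the 3×3 minor on rows i ∈ {0, 1, 2}, columns (j,k) ∈ {(0,0), (0,1), (0,2)} is det [[-6, 6, 0], [9, -9, -6], [-6, 3, 3]] = 108 ≠ 0, so this unfolding has rank ≥ 3; CP rank is at least every unfolding rank, so rank(T) ≥ 3.
In particular rank(T) ≥ 3 > 1, so T is not rank-1.

No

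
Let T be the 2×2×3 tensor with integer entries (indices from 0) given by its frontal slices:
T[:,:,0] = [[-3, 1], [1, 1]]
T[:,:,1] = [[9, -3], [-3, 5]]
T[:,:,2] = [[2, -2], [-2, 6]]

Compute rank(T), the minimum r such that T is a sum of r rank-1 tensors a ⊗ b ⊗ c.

Lower bound: the mode-3 unfolding of T (rows indexed by k, columns by (i,j) = (0,0), (0,1), (1,0), (1,1)) is [[-3, 1, 1, 1], [9, -3, -3, 5], [2, -2, -2, 6]].
There the 3×3 minor on rows k ∈ {0, 1, 2}, columns (i,j) ∈ {(0,0), (0,1), (1,1)} is det [[-3, 1, 1], [9, -3, 5], [2, -2, 6]] = -32 ≠ 0, so this unfolding has rank ≥ 3; CP rank is at least every unfolding rank, so rank(T) ≥ 3. (This is only a lower bound: in general the CP rank may exceed every unfolding rank, so we still need to exhibit 3 rank-1 terms summing to T.)
Upper bound: T is a sum of 3 rank-1 terms, T = [1, -1] ⊗ [1, -1] ⊗ [0, 4, 4] + [1, 0] ⊗ [1, 0] ⊗ [-4, 4, -4] + [1, 1] ⊗ [1, 1] ⊗ [1, 1, 2] (one valid choice — decompositions are not unique — normalised so each a, b is primitive with positive first nonzero entry; check it by expanding all entries), so rank(T) ≤ 3.
These bounds meet, so rank(T) = 3.

3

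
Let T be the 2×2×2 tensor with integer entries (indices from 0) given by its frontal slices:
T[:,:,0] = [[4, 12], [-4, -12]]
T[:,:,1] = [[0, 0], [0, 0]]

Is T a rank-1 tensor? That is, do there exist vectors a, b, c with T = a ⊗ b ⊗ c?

Yes

If T = a ⊗ b ⊗ c then every fibre of T is a multiple of the corresponding factor, so read the factors off the fibres through the nonzero entry T[0,0,0] = 4.
The mode-1 fibre T[:,0,0] = [4, -4] gives a = [1, -1] (primitive direction); the mode-2 fibre T[0,:,0] = [4, 12] gives b = [1, 3]; then c[k] = T[0,0,k] / (a[0]·b[0]) = [4, 0] / 1 = [4, 0].
Expanding [1, -1] ⊗ [1, 3] ⊗ [4, 0] reproduces all 8 entries of T, so T = [1, -1] ⊗ [1, 3] ⊗ [4, 0] and rank(T) ≤ 1.
Equivalently every frontal slice T[:,:,k] is c[k] times the rank-1 matrix [1, -1] ⊗ [1, 3]. So T has rank 1 (it is nonzero).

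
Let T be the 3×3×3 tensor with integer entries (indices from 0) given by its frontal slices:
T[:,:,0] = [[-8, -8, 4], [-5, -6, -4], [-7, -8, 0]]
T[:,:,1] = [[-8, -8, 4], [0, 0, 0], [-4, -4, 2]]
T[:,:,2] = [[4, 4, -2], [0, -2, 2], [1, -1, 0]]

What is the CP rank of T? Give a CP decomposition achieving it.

rank(T) = 3

Lower bound: in the mode-3 unfolding of T (rows indexed by k, columns by (i,j)) the 3×3 minor on rows k ∈ {0, 1, 2}, columns (i,j) ∈ {(0,0), (1,0), (1,1)} is det [[-8, -5, -6], [-8, 0, 0], [4, 0, -2]] = 80 ≠ 0, so that unfolding has rank ≥ 3 and hence rank(T) ≥ 3 (CP rank is at least every unfolding rank, though it can be larger).
Upper bound: T is a sum of 3 rank-1 terms, T = [0, 1, 1] ⊗ [1, 2, 0] ⊗ [-1, 0, -2] + [0, 2, 1] ⊗ [1, 1, 1] ⊗ [-2, 0, 1] + [2, 0, 1] ⊗ [2, 2, -1] ⊗ [-2, -2, 1] (one valid choice — decompositions are not unique — normalised so each a, b is primitive with positive first nonzero entry; check it by expanding all entries), so rank(T) ≤ 3.
These bounds meet, so rank(T) = 3.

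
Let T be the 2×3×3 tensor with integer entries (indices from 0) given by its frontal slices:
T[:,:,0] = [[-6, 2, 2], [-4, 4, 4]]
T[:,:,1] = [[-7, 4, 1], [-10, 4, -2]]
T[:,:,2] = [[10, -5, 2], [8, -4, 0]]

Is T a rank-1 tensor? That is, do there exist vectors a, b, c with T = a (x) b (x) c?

The mode-3 unfolding of T (rows indexed by k, columns by (i,j) = (0,0), (0,1), (0,2), (1,0), (1,1), (1,2)) is [[-6, 2, 2, -4, 4, 4], [-7, 4, 1, -10, 4, -2], [10, -5, 2, 8, -4, 0]].
There the 3×3 minor on rows k ∈ {0, 1, 2}, columns (i,j) ∈ {(0,0), (0,1), (0,2)} is det [[-6, 2, 2], [-7, 4, 1], [10, -5, 2]] = -40 ≠ 0, so this unfolding has rank ≥ 3; CP rank is at least every unfolding rank, so rank(T) ≥ 3.
In particular rank(T) ≥ 3 > 1, so T is not rank-1.

No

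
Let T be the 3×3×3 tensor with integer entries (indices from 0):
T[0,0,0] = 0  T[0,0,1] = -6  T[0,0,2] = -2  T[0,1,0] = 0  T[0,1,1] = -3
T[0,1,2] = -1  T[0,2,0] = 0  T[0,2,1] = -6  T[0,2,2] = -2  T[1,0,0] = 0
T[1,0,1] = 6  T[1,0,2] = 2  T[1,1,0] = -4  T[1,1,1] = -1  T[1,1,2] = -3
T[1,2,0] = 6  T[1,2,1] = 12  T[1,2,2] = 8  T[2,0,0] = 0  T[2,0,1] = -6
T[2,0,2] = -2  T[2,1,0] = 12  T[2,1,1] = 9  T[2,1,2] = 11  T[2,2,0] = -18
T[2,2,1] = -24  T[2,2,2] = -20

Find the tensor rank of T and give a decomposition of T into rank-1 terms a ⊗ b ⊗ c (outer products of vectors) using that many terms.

Lower bound: the mode-1 unfolding of T (rows indexed by i, columns by (j,k) = (0,0), (0,1), (0,2), (1,0), (1,1), (1,2), (2,0), (2,1), (2,2)) is [[0, -6, -2, 0, -3, -1, 0, -6, -2], [0, 6, 2, -4, -1, -3, 6, 12, 8], [0, -6, -2, 12, 9, 11, -18, -24, -20]].
There the 2×2 minor on rows i ∈ {0, 1}, columns (j,k) ∈ {(0,1), (1,0)} is det [[-6, 0], [6, -4]] = 24 ≠ 0, so this unfolding has rank ≥ 2; CP rank is at least every unfolding rank, so rank(T) ≥ 2. (Flattening ranks never certify an upper bound on CP rank; for that we must actually write T with 2 rank-1 terms.)
Upper bound — finding two terms. Write S_k = T[:,:,k] for the frontal slices: S₀ = [[0, 0, 0], [0, -4, 6], [0, 12, -18]], S₁ = [[-6, -3, -6], [6, -1, 12], [-6, 9, -24]], S₂ = [[-2, -1, -2], [2, -3, 8], [-2, 11, -20]].
If T = a₁ ⊗ b₁ ⊗ c₁ + a₂ ⊗ b₂ ⊗ c₂ then each S_k = c₁[k]·a₁b₁ᵀ + c₂[k]·a₂b₂ᵀ. S₀ and S₁ are linearly independent, so a₁b₁ᵀ and a₂b₂ᵀ must span the same plane of matrices: they are the rank-1 matrices of the form x·S₀ + y·S₁.
The 2×2 minor of x·S₀ + y·S₁ on rows {0,1}, columns {0,1} is 24·xy + 24·y² = 24·(y)(x + y), vanishing at (x:y) = (1:0) and (1:-1).
M₁ = S₀ = [[0, 0, 0], [0, -4, 6], [0, 12, -18]] = (-2)·[0, 1, -3][0, 2, -3]ᵀ and M₂ = S₀ − S₁ = [[6, 3, 6], [-6, -3, -6], [6, 3, 6]] = 3·[1, -1, 1][2, 1, 2]ᵀ, so take a₁ = [0, 1, -3], b₁ = [0, 2, -3], a₂ = [1, -1, 1], b₂ = [2, 1, 2].
Each slice is an integer combination of E₁ = a₁b₁ᵀ and E₂ = a₂b₂ᵀ: S₀ = −2·E₁, S₁ = −2·E₁ − 3·E₂, S₂ = −2·E₁ − E₂; reading off coefficients, c₁ = [-2, -2, -2] and c₂ = [0, -3, -1].
Hence T = [0, 1, -3] ⊗ [0, 2, -3] ⊗ [-2, -2, -2] + [1, -1, 1] ⊗ [2, 1, 2] ⊗ [0, -3, -1], so rank(T) ≤ 2.
These bounds meet, so rank(T) = 2.
Check entry T[0,0,1] = -6: (0)·(0)·(-2) + (1)·(2)·(-3) = -6.

rank(T) = 2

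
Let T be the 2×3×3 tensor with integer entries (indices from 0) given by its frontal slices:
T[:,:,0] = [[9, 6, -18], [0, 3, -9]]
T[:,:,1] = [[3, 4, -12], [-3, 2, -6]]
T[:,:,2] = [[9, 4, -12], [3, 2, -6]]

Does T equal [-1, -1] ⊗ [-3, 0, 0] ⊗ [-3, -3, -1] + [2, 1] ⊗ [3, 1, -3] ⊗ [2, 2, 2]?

Reconstruct entry (0,0,0) from the claimed factors: Σₗ aₗ[0]bₗ[0]cₗ[0] = (-1)·(-3)·(-3) + (2)·(3)·(2) = 3, but T[0,0,0] = 9. The claim is false.

No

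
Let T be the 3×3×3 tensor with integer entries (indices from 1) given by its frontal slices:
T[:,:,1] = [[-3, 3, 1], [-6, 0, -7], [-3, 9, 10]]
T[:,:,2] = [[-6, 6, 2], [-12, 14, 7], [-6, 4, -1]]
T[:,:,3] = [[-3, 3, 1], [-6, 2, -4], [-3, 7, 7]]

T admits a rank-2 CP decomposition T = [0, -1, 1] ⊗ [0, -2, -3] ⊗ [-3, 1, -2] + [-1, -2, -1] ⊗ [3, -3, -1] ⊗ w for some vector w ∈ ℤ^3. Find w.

w = [1, 2, 1]

Subtract the known terms from T to get the rank-1 residual R = [-1, -2, -1] ⊗ [3, -3, -1] ⊗ w, so R[i,j,k] = a[i]·b[j]·w[k]. Pick indices with nonzero a[1]·b[1] = (-1)·(3) = -3. Only the fibre through (1,1,·) is needed: R[1,1,:] = T[1,1,:] − Σₗ aₗ[1]bₗ[1]cₗ = [-3, -6, -3] − (0)·(0)·[-3, 1, -2] = [-3, -6, -3]. Then w[k] = R[1,1,k] / -3 for each k, giving w = [-3, -6, -3] / -3 = [1, 2, 1].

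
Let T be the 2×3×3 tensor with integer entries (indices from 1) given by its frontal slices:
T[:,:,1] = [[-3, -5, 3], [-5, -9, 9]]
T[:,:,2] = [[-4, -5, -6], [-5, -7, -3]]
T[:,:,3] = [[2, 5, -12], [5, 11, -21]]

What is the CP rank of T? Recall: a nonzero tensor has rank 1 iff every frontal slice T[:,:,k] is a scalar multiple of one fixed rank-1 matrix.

Lower bound: the mode-1 unfolding of T (rows indexed by i, columns by (j,k) = (1,1), (1,2), (1,3), (2,1), (2,2), (2,3), (3,1), (3,2), (3,3)) is [[-3, -4, 2, -5, -5, 5, 3, -6, -12], [-5, -5, 5, -9, -7, 11, 9, -3, -21]].
There the 2×2 minor on rows i ∈ {1, 2}, columns (j,k) ∈ {(1,1), (1,2)} is det [[-3, -4], [-5, -5]] = -5 ≠ 0, so this unfolding has rank ≥ 2; CP rank is at least every unfolding rank, so rank(T) ≥ 2. (Flattening ranks never certify an upper bound on CP rank; for that we must actually write T with 2 rank-1 terms.)
Upper bound — finding two terms. Write S_k = T[:,:,k] for the frontal slices: S₁ = [[-3, -5, 3], [-5, -9, 9]], S₂ = [[-4, -5, -6], [-5, -7, -3]], S₃ = [[2, 5, -12], [5, 11, -21]].
If T = a₁ ⊗ b₁ ⊗ c₁ + a₂ ⊗ b₂ ⊗ c₂ then each S_k = c₁[k]·a₁b₁ᵀ + c₂[k]·a₂b₂ᵀ. S₁ and S₂ are linearly independent, so a₁b₁ᵀ and a₂b₂ᵀ must span the same plane of matrices: they are the rank-1 matrices of the form x·S₁ + y·S₂.
The 2×2 minor of x·S₁ + y·S₂ on rows {1,2}, columns {1,2} is 2·x² + 7·xy + 3·y² = (x + 3·y)(2·x + y), vanishing at (x:y) = (3:-1) and (1:-2).
M₁ = 3·S₁ − S₂ = [[-5, -10, 15], [-10, -20, 30]] = (-5)·[1, 2][1, 2, -3]ᵀ and M₂ = S₁ − 2·S₂ = [[5, 5, 15], [5, 5, 15]] = 5·[1, 1][1, 1, 3]ᵀ, so take a₁ = [1, 2], b₁ = [1, 2, -3], a₂ = [1, 1], b₂ = [1, 1, 3].
Each slice is an integer combination of E₁ = a₁b₁ᵀ and E₂ = a₂b₂ᵀ: S₁ = −2·E₁ − E₂, S₂ = −E₁ − 3·E₂, S₃ = 3·E₁ − E₂; reading off coefficients, c₁ = [-2, -1, 3] and c₂ = [-1, -3, -1].
Hence T = [1, 2] ⊗ [1, 2, -3] ⊗ [-2, -1, 3] + [1, 1] ⊗ [1, 1, 3] ⊗ [-1, -3, -1], so rank(T) ≤ 2.
These bounds meet, so rank(T) = 2.

2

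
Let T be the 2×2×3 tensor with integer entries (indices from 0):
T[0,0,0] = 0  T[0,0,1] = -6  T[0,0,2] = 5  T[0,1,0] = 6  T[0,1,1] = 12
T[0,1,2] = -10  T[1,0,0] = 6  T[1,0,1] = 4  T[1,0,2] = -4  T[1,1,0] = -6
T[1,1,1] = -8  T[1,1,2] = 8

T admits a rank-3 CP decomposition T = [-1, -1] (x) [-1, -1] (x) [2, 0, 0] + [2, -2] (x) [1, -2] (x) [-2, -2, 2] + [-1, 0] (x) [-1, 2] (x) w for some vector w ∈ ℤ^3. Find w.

w = [2, -2, 1]

Subtract the known terms from T to get the rank-1 residual R = [-1, 0] (x) [-1, 2] (x) w, so R[i,j,k] = a[i]·b[j]·w[k]. Pick indices with nonzero a[0]·b[0] = (-1)·(-1) = 1. Only the fibre through (0,0,·) is needed: R[0,0,:] = T[0,0,:] − Σₗ aₗ[0]bₗ[0]cₗ = [0, -6, 5] − (-1)·(-1)·[2, 0, 0] − (2)·(1)·[-2, -2, 2] = [2, -2, 1]. Then w[k] = R[0,0,k] / 1 for each k, giving w = [2, -2, 1] / 1 = [2, -2, 1].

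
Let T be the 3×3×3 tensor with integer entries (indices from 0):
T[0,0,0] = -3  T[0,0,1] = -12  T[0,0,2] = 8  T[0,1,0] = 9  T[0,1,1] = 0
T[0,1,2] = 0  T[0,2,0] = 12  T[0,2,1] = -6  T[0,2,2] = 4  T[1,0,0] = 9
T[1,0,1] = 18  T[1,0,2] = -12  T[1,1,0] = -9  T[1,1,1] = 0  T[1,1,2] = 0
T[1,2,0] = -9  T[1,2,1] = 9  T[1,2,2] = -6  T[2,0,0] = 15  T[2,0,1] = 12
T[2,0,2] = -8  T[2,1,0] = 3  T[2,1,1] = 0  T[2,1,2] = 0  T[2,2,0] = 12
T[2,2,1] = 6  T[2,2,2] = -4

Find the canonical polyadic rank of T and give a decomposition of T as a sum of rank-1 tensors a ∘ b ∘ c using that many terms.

rank(T) = 2

Lower bound: the mode-3 unfolding of T (rows indexed by k, columns by (i,j) = (0,0), (0,1), (0,2), (1,0), (1,1), (1,2), (2,0), (2,1), (2,2)) is [[-3, 9, 12, 9, -9, -9, 15, 3, 12], [-12, 0, -6, 18, 0, 9, 12, 0, 6], [8, 0, 4, -12, 0, -6, -8, 0, -4]].
There the 2×2 minor on rows k ∈ {0, 1}, columns (i,j) ∈ {(0,0), (0,1)} is det [[-3, 9], [-12, 0]] = 108 ≠ 0, so this unfolding has rank ≥ 2; CP rank is at least every unfolding rank, so rank(T) ≥ 2. (This is only a lower bound: in general the CP rank may exceed every unfolding rank, so we still need to exhibit 2 rank-1 terms summing to T.)
Upper bound — finding two terms. Write S_k = T[:,:,k] for the frontal slices: S₀ = [[-3, 9, 12], [9, -9, -9], [15, 3, 12]], S₁ = [[-12, 0, -6], [18, 0, 9], [12, 0, 6]], S₂ = [[8, 0, 4], [-12, 0, -6], [-8, 0, -4]].
If T = a₁ ∘ b₁ ∘ c₁ + a₂ ∘ b₂ ∘ c₂ then each S_k = c₁[k]·a₁b₁ᵀ + c₂[k]·a₂b₂ᵀ. S₀ and S₁ are linearly independent, so a₁b₁ᵀ and a₂b₂ᵀ must span the same plane of matrices: they are the rank-1 matrices of the form x·S₀ + y·S₁.
The 2×2 minor of x·S₀ + y·S₁ on rows {0,1}, columns {0,1} is −54·x² − 54·xy = (-54)·(x + y)(x), vanishing at (x:y) = (1:-1) and (0:1).
M₁ = S₀ − S₁ = [[9, 9, 18], [-9, -9, -18], [3, 3, 6]] = 3·[3, -3, 1][1, 1, 2]ᵀ and M₂ = S₁ = [[-12, 0, -6], [18, 0, 9], [12, 0, 6]] = (-3)·[2, -3, -2][2, 0, 1]ᵀ, so take a₁ = [3, -3, 1], b₁ = [1, 1, 2], a₂ = [2, -3, -2], b₂ = [2, 0, 1].
Each slice is an integer combination of E₁ = a₁b₁ᵀ and E₂ = a₂b₂ᵀ: S₀ = 3·E₁ − 3·E₂, S₁ = −3·E₂, S₂ = 2·E₂; reading off coefficients, c₁ = [3, 0, 0] and c₂ = [-3, -3, 2].
Hence T = [3, -3, 1] ∘ [1, 1, 2] ∘ [3, 0, 0] + [2, -3, -2] ∘ [2, 0, 1] ∘ [-3, -3, 2], so rank(T) ≤ 2.
These bounds meet, so rank(T) = 2.
Check entry T[2,1,1] = 0: (1)·(1)·(0) + (-2)·(0)·(-3) = 0.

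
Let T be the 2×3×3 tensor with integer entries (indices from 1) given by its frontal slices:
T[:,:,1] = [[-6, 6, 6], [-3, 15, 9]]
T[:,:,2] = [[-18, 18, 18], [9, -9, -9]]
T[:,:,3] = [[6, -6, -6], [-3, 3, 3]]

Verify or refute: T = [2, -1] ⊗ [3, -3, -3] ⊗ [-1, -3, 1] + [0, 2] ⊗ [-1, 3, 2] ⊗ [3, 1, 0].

Reconstruct entry (2,1,2) from the claimed factors: Σₗ aₗ[2]bₗ[1]cₗ[2] = (-1)·(3)·(-3) + (2)·(-1)·(1) = 7, but T[2,1,2] = 9. The claim is false.

No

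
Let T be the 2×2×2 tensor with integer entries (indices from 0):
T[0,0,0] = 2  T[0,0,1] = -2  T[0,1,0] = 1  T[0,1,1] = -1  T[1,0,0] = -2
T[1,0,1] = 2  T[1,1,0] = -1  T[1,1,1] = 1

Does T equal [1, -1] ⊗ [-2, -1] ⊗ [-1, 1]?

Yes

Reconstruct entrywise from the claimed factors. For example, T[1,1,0] = -1 and Σₗ aₗ[1]bₗ[1]cₗ[0] = (-1)·(-1)·(-1) = -1; checking all 8 entries, every one matches. The claim holds.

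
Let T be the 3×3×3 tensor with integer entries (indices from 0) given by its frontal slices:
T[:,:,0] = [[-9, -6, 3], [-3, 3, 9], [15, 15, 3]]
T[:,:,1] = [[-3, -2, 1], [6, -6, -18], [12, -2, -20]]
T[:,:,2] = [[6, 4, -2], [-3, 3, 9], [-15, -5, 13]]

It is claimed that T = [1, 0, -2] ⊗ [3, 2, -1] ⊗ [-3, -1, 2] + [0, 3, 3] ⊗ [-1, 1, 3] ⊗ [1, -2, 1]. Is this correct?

Yes

Reconstruct entrywise from the claimed factors. For example, T[1,2,0] = 9 and Σₗ aₗ[1]bₗ[2]cₗ[0] = (0)·(-1)·(-3) + (3)·(3)·(1) = 9; checking all 27 entries, every one matches. The claim holds.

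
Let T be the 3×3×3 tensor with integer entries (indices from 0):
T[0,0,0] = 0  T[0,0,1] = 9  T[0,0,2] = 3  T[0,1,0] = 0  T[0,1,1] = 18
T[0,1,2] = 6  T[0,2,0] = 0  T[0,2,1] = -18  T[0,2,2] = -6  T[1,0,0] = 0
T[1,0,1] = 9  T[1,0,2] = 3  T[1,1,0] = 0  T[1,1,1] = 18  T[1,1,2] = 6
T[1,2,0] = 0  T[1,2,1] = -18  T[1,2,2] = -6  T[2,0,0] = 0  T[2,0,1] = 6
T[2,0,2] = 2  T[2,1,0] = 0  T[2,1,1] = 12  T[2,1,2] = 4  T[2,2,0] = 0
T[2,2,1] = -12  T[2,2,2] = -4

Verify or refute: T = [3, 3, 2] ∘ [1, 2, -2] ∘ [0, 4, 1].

Reconstruct entry (0,0,1) from the claimed factors: Σₗ aₗ[0]bₗ[0]cₗ[1] = (3)·(1)·(4) = 12, but T[0,0,1] = 9. The claim is false.

No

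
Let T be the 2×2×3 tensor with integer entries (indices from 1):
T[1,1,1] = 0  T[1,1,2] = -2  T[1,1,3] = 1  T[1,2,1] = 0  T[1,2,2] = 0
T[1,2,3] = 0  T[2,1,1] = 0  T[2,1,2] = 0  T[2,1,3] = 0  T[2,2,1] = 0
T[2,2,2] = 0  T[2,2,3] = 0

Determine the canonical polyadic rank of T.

Lower bound: T ≠ 0 (e.g. T[1,1,2] = -2), so rank(T) ≥ 1.
Upper bound: if T = a ⊗ b ⊗ c then every fibre of T is a multiple of the corresponding factor, so read the factors off the fibres through the nonzero entry T[1,1,2] = -2.
The mode-1 fibre T[:,1,2] = [-2, 0] gives a = [1, 0] (primitive direction); the mode-2 fibre T[1,:,2] = [-2, 0] gives b = [1, 0]; then c[k] = T[1,1,k] / (a[1]·b[1]) = [0, -2, 1] / 1 = [0, -2, 1].
Expanding [1, 0] ⊗ [1, 0] ⊗ [0, -2, 1] reproduces all 12 entries of T, so T = [1, 0] ⊗ [1, 0] ⊗ [0, -2, 1] and rank(T) ≤ 1.
These bounds meet, so rank(T) = 1.

1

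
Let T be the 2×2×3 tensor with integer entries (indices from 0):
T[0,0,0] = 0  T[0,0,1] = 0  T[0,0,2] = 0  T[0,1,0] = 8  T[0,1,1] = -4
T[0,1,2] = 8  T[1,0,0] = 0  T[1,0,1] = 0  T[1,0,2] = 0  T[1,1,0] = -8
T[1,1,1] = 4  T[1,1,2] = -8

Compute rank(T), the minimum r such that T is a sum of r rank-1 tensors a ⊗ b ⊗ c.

1

Lower bound: T ≠ 0 (e.g. T[0,1,0] = 8), so rank(T) ≥ 1.
Upper bound: if T = a ⊗ b ⊗ c then every fibre of T is a multiple of the corresponding factor, so read the factors off the fibres through the nonzero entry T[0,1,0] = 8.
The mode-1 fibre T[:,1,0] = [8, -8] gives a = (1, -1) (primitive direction); the mode-2 fibre T[0,:,0] = [0, 8] gives b = (0, 1); then c[k] = T[0,1,k] / (a[0]·b[1]) = [8, -4, 8] / 1 = (8, -4, 8).
Expanding (1, -1) ⊗ (0, 1) ⊗ (8, -4, 8) reproduces all 12 entries of T, so T = (1, -1) ⊗ (0, 1) ⊗ (8, -4, 8) and rank(T) ≤ 1.
These bounds meet, so rank(T) = 1.
Check entry T[1,1,0] = -8: (-1)·(1)·(8) = -8.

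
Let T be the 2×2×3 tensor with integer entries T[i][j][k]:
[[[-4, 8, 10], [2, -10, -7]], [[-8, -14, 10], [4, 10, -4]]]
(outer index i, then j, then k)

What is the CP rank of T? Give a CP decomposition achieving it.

Lower bound: in the mode-1 unfolding of T (rows indexed by i, columns by (j,k)) the 2×2 minor on rows i ∈ {0, 1}, columns (j,k) ∈ {(0,0), (0,1)} is det [[-4, 8], [-8, -14]] = 120 ≠ 0, so that unfolding has rank ≥ 2 and hence rank(T) ≥ 2 (CP rank is at least every unfolding rank, though it can be larger).
Upper bound: with S_k = T[:,:,k], the two rank-1 terms a₁b₁ᵀ, a₂b₂ᵀ are the rank-1 members of the pencil x·S₀ + y·S₁.
det(x·S₀ + y·S₁) is −60·xy − 60·y² = (-60)·(y)(x + y), vanishing at (x:y) = (1:0) and (1:-1).
M₁ = S₀ = [[-4, 2], [-8, 4]] = (-2)·(1, 2)(2, -1)ᵀ and M₂ = S₀ − S₁ = [[-12, 12], [6, -6]] = (-6)·(2, -1)(1, -1)ᵀ, so take a₁ = (1, 2), b₁ = (2, -1), a₂ = (2, -1), b₂ = (1, -1).
Each slice is an integer combination of E₁ = a₁b₁ᵀ and E₂ = a₂b₂ᵀ: S₀ = −2·E₁, S₁ = −2·E₁ + 6·E₂, S₂ = 3·E₁ + 2·E₂; reading off coefficients, c₁ = (-2, -2, 3) and c₂ = (0, 6, 2).
Hence T = (1, 2) ⊗ (2, -1) ⊗ (-2, -2, 3) + (2, -1) ⊗ (1, -1) ⊗ (0, 6, 2), so rank(T) ≤ 2.
These bounds meet, so rank(T) = 2.

rank(T) = 2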